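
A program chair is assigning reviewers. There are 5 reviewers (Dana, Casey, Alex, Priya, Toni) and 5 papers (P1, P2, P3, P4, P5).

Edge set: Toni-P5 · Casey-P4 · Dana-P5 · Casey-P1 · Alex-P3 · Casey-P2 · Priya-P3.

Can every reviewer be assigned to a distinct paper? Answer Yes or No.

The set {Dana, Alex, Priya, Toni} has only 2 neighbours ({P3, P5}), so by Hall's theorem at most 3 of the 5 reviewers can be matched.
Hence no matching covers every reviewer.

No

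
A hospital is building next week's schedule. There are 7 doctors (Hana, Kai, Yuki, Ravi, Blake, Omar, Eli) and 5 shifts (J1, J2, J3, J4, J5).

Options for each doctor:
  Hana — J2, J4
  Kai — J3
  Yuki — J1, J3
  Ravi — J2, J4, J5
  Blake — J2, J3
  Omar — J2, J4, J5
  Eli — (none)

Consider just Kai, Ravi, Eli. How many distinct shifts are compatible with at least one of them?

4

The union of neighbours of {Kai, Ravi, Eli} is {J2, J3, J4, J5}, which has 4 elements.
Since |N(S)| = 4 ≥ |S| = 3, Hall's condition holds for this subset.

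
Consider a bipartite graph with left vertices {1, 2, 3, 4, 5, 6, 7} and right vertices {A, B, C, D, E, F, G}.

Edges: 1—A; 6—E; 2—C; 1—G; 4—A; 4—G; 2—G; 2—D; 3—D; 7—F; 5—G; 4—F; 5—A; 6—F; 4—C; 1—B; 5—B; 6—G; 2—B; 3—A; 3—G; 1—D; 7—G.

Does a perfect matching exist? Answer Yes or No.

A valid assignment of size 7: 1→D, 2→B, 3→A, 4→C, 5→G, 6→E, 7→F.
Every left vertex is matched, so this is a perfect matching.

Yes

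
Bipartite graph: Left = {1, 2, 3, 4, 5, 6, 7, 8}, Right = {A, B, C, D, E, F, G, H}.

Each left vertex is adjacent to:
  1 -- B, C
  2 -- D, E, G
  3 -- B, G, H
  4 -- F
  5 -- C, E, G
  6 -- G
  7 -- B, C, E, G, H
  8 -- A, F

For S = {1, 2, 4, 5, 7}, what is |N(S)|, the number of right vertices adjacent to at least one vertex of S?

7

The union of neighbours of {1, 2, 4, 5, 7} is {B, C, D, E, F, G, H}, which has 7 elements.
Since |N(S)| = 7 ≥ |S| = 5, Hall's condition holds for this subset.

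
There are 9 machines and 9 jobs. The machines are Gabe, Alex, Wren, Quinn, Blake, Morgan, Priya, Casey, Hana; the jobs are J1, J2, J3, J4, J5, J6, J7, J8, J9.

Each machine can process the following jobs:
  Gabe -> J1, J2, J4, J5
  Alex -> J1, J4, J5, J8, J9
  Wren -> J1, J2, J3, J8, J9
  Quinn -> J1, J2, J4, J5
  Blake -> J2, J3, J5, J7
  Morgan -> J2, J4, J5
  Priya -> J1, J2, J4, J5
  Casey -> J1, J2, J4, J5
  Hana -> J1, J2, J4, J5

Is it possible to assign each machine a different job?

No

The set {Gabe, Quinn, Morgan, Priya, Casey, Hana} has only 4 neighbours ({J1, J2, J4, J5}), so by Hall's theorem at most 7 of the 9 machines can be matched.
Hence no matching covers every machine.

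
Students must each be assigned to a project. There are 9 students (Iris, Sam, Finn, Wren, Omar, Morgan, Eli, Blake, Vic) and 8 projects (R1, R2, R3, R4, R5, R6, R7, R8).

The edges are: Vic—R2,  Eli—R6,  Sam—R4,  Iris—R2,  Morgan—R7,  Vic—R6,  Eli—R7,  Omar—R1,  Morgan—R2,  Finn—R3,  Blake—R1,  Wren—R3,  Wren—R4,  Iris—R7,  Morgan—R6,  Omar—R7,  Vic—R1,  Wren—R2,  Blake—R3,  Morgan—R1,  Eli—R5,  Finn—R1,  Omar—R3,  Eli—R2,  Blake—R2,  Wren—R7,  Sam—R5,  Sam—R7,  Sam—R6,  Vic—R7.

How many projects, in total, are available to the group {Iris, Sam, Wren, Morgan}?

The union of neighbours of {Iris, Sam, Wren, Morgan} is {R1, R2, R3, R4, R5, R6, R7}, which has 7 elements.
Since |N(S)| = 7 ≥ |S| = 4, Hall's condition holds for this subset.

7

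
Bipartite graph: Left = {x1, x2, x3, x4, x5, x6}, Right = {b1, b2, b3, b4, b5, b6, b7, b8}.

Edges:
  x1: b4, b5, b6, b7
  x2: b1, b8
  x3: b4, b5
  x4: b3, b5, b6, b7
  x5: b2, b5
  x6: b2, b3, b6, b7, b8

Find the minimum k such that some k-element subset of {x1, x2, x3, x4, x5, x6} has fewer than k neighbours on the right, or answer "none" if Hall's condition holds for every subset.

none

A matching saturating every left vertex exists, for instance x1→b6, x2→b8, x3→b4, x4→b3, x5→b5, x6→b7.
By Hall's marriage theorem, this means |N(S)| ≥ |S| for every subset S, so no violating subset exists.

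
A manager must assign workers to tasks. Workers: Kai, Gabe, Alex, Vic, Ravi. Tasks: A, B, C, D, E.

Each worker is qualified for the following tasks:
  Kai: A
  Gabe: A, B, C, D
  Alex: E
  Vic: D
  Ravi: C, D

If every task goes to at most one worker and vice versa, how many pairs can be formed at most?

For example, pair Kai–A, Gabe–B, Alex–E, Vic–D, Ravi–C.
All 5 workers are matched, so no larger matching exists.

5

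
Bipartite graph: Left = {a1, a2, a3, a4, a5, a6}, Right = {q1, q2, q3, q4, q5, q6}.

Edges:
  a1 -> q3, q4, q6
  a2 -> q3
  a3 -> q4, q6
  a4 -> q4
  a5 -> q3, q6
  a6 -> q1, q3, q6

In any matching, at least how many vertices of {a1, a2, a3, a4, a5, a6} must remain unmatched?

For example, pair a1-q4, a2-q3, a3-q6, a6-q1.
The set {a1, a2, a3, a4, a5} has only 3 neighbours ({q3, q4, q6}), so by Hall's theorem at most 4 of the 6 left vertices can be matched.
That matches 4 of the 6, leaving 2 unmatched; no matching can do better.

2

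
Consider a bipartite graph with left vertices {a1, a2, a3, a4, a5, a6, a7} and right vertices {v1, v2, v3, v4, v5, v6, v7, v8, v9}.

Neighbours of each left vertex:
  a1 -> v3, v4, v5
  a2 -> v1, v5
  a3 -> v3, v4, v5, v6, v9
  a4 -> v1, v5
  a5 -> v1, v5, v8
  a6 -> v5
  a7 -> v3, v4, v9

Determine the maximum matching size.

For example, pair a1-v4, a2-v5, a3-v6, a4-v1, a5-v8, a7-v3.
The set {a2, a4, a6} has only 2 neighbours ({v1, v5}), so by Hall's theorem at most 6 of the 7 left vertices can be matched.

6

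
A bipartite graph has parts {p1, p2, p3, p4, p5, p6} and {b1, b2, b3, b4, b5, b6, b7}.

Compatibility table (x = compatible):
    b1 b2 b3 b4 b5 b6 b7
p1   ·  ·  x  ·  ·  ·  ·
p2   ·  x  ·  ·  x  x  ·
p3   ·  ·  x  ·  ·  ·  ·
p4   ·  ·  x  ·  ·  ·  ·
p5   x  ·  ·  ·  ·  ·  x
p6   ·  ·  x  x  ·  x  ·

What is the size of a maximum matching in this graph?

4

A valid assignment of size 4: p1→b3, p2→b5, p5→b7, p6→b6.
The set {p1, p3, p4} has only 1 neighbour ({b3}), so by Hall's theorem at most 4 of the 6 left vertices can be matched.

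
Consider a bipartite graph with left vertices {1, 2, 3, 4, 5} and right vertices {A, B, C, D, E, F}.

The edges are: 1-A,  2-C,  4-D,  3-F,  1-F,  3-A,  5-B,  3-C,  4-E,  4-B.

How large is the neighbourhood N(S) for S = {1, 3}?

The union of neighbours of {1, 3} is {A, C, F}, which has 3 elements.
Since |N(S)| = 3 ≥ |S| = 2, Hall's condition holds for this subset.

3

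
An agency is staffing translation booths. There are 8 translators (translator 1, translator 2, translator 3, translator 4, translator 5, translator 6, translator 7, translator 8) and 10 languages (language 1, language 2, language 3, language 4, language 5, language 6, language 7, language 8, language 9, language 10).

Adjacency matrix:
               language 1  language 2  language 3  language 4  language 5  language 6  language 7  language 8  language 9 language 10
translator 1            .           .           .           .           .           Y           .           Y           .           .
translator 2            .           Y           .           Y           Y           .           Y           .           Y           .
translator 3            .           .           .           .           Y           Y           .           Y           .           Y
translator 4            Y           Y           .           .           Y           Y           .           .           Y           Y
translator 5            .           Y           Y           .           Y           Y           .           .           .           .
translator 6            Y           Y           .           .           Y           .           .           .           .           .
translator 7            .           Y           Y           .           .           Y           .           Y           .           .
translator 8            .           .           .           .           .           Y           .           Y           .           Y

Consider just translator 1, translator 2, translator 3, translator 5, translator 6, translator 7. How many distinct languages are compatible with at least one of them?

10

The union of neighbours of {translator 1, translator 2, translator 3, translator 5, translator 6, translator 7} is {language 1, language 2, language 3, language 4, language 5, language 6, language 7, language 8, language 9, language 10}, which has 10 elements.
Since |N(S)| = 10 ≥ |S| = 6, Hall's condition holds for this subset.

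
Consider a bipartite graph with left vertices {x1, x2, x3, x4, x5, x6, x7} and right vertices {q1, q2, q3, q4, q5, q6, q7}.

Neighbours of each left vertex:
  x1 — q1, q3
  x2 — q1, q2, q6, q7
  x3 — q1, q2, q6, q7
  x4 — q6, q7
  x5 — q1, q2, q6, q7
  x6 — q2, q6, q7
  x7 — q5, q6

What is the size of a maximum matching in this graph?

A valid assignment of size 6: x1-q3, x2-q1, x3-q2, x4-q7, x5-q6, x7-q5.
The set {x2, x3, x4, x5, x6} has only 4 neighbours ({q1, q2, q6, q7}), so by Hall's theorem at most 6 of the 7 left vertices can be matched.

6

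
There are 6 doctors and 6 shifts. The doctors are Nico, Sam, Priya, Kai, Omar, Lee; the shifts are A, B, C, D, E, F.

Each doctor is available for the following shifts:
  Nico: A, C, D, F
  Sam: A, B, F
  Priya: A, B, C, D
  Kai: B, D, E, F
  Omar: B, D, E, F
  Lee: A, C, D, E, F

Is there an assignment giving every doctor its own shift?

Yes

For example, pair Nico→F, Sam→B, Priya→C, Kai→D, Omar→E, Lee→A.
All 6 doctors are covered.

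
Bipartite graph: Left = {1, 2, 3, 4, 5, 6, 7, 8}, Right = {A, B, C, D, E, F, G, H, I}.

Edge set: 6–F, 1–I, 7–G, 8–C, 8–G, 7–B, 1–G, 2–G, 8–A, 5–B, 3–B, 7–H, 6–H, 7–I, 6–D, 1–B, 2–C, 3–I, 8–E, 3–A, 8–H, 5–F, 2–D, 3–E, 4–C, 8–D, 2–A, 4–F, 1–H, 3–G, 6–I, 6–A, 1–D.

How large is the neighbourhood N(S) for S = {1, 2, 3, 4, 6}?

The union of neighbours of {1, 2, 3, 4, 6} is {A, B, C, D, E, F, G, H, I}, which has 9 elements.
Since |N(S)| = 9 ≥ |S| = 5, Hall's condition holds for this subset.

9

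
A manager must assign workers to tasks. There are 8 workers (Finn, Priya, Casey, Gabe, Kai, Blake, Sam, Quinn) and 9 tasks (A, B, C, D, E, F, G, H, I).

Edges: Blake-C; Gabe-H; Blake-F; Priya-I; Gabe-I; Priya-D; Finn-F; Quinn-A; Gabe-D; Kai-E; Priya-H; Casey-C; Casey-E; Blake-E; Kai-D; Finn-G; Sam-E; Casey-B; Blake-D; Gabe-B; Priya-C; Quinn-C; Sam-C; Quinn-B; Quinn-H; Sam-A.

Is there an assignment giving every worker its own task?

One maximum matching: Finn–G, Priya–I, Casey–E, Gabe–H, Kai–D, Blake–F, Sam–C, Quinn–B.
Every worker is matched, so this matching saturates all of them.

Yes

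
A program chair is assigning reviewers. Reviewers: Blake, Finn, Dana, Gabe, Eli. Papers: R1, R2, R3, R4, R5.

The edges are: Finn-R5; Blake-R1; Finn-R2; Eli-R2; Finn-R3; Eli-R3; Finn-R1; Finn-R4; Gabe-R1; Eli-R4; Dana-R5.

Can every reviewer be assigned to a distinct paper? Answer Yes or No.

The set {Blake, Gabe} has only 1 neighbour ({R1}), so by Hall's theorem at most 4 of the 5 reviewers can be matched.
Hence no matching covers every reviewer.

No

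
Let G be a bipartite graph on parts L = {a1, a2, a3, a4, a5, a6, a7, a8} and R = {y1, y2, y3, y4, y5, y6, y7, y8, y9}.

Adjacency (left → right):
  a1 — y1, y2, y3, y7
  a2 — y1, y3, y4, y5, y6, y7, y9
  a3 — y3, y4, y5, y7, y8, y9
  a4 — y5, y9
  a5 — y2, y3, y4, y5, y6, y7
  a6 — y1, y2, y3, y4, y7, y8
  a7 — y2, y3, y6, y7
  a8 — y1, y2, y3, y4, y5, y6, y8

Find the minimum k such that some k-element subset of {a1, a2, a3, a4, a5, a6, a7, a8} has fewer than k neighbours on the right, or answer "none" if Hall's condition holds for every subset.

A matching saturating every left vertex exists, for instance a1→y1, a2→y9, a3→y3, a4→y5, a5→y7, a6→y4, a7→y2, a8→y6.
By Hall's marriage theorem, this means |N(S)| ≥ |S| for every subset S, so no violating subset exists.

none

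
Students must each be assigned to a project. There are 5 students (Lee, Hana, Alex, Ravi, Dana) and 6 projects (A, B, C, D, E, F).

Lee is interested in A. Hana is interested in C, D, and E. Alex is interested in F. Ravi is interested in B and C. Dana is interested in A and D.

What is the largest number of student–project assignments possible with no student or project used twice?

A valid assignment of size 5: Lee–A, Hana–E, Alex–F, Ravi–B, Dana–D.
This saturates every student, so 5 is the maximum.

5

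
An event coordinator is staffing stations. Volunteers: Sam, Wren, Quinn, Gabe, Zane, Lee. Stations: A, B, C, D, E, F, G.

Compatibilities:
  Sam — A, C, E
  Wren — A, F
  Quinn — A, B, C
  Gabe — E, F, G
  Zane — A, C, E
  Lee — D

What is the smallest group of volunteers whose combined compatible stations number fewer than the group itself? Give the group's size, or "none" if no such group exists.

none

A matching saturating every volunteer exists, for instance Sam→C, Wren→F, Quinn→B, Gabe→G, Zane→E, Lee→D.
By Hall's marriage theorem, this means |N(S)| ≥ |S| for every subset S, so no violating subset exists.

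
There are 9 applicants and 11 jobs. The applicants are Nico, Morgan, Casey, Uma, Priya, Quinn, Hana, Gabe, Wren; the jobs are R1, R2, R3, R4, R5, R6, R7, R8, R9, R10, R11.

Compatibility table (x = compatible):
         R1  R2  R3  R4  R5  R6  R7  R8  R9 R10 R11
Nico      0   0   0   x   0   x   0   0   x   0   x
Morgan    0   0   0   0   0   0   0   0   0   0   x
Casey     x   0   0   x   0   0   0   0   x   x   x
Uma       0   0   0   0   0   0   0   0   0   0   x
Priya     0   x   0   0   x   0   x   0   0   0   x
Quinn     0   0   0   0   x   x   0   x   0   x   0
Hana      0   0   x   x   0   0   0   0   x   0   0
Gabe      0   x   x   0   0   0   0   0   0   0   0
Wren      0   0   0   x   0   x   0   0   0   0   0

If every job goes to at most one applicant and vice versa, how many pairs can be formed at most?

8

For example, pair Nico–R6, Morgan–R11, Casey–R10, Priya–R7, Quinn–R8, Hana–R9, Gabe–R3, Wren–R4.
The set {Morgan, Uma} has only 1 neighbour ({R11}), so by Hall's theorem at most 8 of the 9 applicants can be matched.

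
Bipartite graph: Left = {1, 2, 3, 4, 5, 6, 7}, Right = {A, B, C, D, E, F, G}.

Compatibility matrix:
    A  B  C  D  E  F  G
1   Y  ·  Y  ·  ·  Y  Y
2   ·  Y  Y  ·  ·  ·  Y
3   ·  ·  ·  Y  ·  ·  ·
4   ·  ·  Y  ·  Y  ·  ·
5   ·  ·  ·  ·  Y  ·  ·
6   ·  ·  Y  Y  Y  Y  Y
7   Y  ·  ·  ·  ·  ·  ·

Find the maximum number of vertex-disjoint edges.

For example, pair 1–F, 2–B, 3–D, 4–C, 5–E, 6–G, 7–A.
This saturates every left vertex, so 7 is the maximum.

7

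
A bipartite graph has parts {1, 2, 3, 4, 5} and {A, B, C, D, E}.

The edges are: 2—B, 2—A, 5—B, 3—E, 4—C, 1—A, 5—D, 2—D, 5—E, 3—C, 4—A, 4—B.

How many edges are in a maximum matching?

5

A valid assignment of size 5: 1→A, 2→D, 3→E, 4→C, 5→B.
This saturates every left vertex, so 5 is the maximum.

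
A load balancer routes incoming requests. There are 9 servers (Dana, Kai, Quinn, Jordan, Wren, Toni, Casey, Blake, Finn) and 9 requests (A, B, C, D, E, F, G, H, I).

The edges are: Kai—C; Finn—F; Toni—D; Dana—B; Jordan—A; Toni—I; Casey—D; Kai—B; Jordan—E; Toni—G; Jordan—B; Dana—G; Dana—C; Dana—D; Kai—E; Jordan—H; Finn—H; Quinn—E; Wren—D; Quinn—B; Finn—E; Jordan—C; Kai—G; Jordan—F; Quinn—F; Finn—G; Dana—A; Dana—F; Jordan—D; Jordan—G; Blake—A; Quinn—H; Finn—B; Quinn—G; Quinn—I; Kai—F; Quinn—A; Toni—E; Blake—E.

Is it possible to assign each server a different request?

No

The set {Wren, Casey} has only 1 neighbour ({D}), so by Hall's theorem at most 8 of the 9 servers can be matched.
Hence no matching covers every server.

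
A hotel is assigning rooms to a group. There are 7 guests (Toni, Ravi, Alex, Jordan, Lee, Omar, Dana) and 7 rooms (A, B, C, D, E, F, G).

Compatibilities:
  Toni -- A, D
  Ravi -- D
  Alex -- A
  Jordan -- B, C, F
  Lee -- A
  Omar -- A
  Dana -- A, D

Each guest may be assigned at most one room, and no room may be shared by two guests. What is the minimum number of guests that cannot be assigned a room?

One maximum matching: Toni–A, Ravi–D, Jordan–B.
The set {Toni, Ravi, Alex, Lee, Omar, Dana} has only 2 neighbours ({A, D}), so by Hall's theorem at most 3 of the 7 guests can be matched.
That matches 3 of the 7, leaving 4 unmatched; no matching can do better.

4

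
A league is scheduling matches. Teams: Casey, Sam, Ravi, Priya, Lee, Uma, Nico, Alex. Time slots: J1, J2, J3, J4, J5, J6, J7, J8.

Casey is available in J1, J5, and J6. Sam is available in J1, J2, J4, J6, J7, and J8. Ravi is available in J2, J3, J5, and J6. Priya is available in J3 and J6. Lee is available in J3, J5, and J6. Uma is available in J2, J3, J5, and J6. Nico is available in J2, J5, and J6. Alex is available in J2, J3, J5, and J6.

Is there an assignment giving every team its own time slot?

The set {Ravi, Priya, Lee, Uma, Nico, Alex} has only 4 neighbours ({J2, J3, J5, J6}), so by Hall's theorem at most 6 of the 8 teams can be matched.
Hence no matching covers every team.

No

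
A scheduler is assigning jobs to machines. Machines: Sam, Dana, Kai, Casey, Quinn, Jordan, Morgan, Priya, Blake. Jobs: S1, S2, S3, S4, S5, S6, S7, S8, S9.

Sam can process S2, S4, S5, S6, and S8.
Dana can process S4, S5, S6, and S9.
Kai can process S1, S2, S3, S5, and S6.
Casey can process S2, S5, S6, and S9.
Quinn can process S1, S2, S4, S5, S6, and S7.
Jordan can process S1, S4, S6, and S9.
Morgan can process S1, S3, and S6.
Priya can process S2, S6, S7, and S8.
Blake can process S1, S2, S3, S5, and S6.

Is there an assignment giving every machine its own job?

A valid assignment of size 9: Sam-S4, Dana-S5, Kai-S1, Casey-S6, Quinn-S7, Jordan-S9, Morgan-S3, Priya-S8, Blake-S2.
Every machine is matched, so this is a perfect matching.

Yes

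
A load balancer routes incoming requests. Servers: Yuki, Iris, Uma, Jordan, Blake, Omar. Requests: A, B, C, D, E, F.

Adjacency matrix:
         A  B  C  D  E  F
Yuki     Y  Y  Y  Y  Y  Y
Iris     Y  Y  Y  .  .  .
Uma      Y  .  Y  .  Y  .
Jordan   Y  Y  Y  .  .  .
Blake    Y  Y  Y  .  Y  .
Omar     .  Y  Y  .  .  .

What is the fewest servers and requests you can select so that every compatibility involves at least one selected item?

5

{Yuki, A, B, C, E} is a vertex cover of size 5: every edge has an endpoint in this set.
No smaller cover exists because Yuki–F, Iris–A, Uma–E, Jordan–C, Blake–B is a matching of size 5, and a cover must include an endpoint of each of these disjoint edges (König's theorem).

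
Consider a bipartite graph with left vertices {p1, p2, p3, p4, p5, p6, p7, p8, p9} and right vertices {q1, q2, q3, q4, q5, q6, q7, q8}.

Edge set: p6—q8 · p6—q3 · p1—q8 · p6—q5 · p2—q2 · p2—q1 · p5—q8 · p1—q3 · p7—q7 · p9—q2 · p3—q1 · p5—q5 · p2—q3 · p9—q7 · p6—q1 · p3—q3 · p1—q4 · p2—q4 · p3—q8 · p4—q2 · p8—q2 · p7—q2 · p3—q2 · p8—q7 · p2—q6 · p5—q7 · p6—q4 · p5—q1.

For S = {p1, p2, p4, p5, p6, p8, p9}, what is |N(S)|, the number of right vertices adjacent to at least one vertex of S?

The union of neighbours of {p1, p2, p4, p5, p6, p8, p9} is {q1, q2, q3, q4, q5, q6, q7, q8}, which has 8 elements.
Since |N(S)| = 8 ≥ |S| = 7, Hall's condition holds for this subset.

8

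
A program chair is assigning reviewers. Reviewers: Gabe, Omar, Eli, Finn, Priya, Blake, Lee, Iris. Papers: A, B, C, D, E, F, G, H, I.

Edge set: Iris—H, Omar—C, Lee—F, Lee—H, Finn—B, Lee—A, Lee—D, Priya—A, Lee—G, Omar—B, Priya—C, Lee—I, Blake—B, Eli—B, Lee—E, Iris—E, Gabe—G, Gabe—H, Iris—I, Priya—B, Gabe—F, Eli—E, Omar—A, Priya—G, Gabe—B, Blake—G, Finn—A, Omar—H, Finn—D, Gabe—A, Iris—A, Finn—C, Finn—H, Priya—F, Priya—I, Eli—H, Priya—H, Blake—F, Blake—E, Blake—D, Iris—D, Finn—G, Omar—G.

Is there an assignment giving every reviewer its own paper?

Yes

A valid assignment of size 8: Gabe→F, Omar→G, Eli→H, Finn→D, Priya→I, Blake→B, Lee→E, Iris→A.
Every reviewer is matched, so this matching saturates all of them.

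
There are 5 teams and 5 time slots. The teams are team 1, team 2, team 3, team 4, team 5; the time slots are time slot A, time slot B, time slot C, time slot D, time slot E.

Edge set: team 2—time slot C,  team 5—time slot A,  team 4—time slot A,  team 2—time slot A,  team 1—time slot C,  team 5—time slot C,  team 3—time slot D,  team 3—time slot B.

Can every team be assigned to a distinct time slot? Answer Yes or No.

The set {team 1, team 2, team 4, team 5} has only 2 neighbours ({time slot A, time slot C}), so by Hall's theorem at most 3 of the 5 teams can be matched.
Hence no matching covers every team.

No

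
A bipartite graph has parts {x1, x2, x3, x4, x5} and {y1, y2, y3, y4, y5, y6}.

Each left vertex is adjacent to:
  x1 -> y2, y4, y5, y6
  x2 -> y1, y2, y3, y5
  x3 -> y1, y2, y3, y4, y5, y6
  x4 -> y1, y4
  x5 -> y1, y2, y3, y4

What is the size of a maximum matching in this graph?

A valid assignment of size 5: x1→y2, x2→y1, x3→y6, x4→y4, x5→y3.
All 5 left vertices are matched, so no larger matching exists.

5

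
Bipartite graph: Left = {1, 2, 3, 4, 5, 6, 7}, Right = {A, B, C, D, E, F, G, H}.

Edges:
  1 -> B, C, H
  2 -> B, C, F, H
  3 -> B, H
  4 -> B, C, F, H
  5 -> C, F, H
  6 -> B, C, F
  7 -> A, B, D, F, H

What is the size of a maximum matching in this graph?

5

For example, pair 1→C, 2→F, 3→H, 4→B, 7→A.
The set {1, 2, 3, 4, 5, 6} has only 4 neighbours ({B, C, F, H}), so by Hall's theorem at most 5 of the 7 left vertices can be matched.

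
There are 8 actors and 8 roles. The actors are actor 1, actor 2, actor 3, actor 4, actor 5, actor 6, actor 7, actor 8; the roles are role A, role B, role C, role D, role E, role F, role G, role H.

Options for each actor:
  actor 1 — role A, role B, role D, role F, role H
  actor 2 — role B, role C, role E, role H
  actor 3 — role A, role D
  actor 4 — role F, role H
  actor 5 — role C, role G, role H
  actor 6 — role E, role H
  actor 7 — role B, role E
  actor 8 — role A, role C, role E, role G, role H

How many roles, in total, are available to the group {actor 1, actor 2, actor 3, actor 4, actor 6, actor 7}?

The union of neighbours of {actor 1, actor 2, actor 3, actor 4, actor 6, actor 7} is {role A, role B, role C, role D, role E, role F, role H}, which has 7 elements.
Since |N(S)| = 7 ≥ |S| = 6, Hall's condition holds for this subset.

7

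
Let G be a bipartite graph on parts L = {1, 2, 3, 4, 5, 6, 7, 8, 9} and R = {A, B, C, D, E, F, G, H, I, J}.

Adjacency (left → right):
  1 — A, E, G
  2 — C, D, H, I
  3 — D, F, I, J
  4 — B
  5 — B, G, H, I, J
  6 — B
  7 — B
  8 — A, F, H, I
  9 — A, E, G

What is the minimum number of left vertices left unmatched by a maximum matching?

2

A valid assignment of size 7: 1-G, 2-C, 3-D, 4-B, 5-J, 8-I, 9-E.
The set {4, 6, 7} has only 1 neighbour ({B}), so by Hall's theorem at most 7 of the 9 left vertices can be matched.
That matches 7 of the 9, leaving 2 unmatched; no matching can do better.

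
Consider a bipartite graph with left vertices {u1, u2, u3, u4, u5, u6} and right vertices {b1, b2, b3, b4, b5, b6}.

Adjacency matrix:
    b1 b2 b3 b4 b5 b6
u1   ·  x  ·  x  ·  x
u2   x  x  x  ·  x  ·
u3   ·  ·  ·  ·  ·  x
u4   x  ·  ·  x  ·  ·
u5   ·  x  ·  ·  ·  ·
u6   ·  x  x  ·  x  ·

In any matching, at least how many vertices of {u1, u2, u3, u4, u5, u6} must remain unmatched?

A valid assignment of size 6: u1→b4, u2→b5, u3→b6, u4→b1, u5→b2, u6→b3.
All 6 left vertices are matched, so no larger matching exists.
That matches 6 of the 6, leaving 0 unmatched; no matching can do better.

0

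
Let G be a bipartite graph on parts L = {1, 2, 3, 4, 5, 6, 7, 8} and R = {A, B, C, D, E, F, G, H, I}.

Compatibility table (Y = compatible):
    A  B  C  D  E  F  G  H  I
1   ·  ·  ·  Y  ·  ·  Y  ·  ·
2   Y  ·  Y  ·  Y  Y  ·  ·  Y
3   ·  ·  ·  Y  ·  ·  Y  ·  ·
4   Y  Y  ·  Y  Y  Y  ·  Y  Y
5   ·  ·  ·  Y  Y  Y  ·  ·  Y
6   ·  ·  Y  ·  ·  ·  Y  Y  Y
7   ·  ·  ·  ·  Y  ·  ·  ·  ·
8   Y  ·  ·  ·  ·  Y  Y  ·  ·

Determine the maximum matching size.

8

For example, pair 1→D, 2→A, 3→G, 4→H, 5→I, 6→C, 7→E, 8→F.
All 8 left vertices are matched, so no larger matching exists.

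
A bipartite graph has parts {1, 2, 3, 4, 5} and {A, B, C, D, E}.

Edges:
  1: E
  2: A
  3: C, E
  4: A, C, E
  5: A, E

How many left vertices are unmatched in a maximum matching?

For example, pair 1→E, 2→A, 3→C.
The set {1, 2, 3, 4, 5} has only 3 neighbours ({A, C, E}), so by Hall's theorem at most 3 of the 5 left vertices can be matched.
That matches 3 of the 5, leaving 2 unmatched; no matching can do better.

2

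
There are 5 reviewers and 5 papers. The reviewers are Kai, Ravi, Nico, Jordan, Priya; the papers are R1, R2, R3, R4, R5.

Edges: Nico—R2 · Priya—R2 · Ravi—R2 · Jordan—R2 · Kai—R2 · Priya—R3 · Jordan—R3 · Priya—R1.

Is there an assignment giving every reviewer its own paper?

The set {Kai, Ravi, Nico} has only 1 neighbour ({R2}), so by Hall's theorem at most 3 of the 5 reviewers can be matched.
Hence no matching covers every reviewer.

No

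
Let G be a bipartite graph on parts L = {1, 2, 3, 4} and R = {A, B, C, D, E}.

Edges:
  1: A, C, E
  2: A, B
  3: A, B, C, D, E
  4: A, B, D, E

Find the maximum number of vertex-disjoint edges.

4

For example, pair 1–C, 2–A, 3–E, 4–B.
All 4 left vertices are matched, so no larger matching exists.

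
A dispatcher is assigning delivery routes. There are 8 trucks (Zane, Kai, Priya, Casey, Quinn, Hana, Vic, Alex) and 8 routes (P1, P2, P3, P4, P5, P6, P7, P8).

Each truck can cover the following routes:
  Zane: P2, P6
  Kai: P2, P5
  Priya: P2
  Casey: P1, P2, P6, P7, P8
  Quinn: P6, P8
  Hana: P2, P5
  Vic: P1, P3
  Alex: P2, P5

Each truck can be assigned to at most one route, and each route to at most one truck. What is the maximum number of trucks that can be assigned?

6

One maximum matching: Zane–P6, Kai–P5, Priya–P2, Casey–P7, Quinn–P8, Vic–P1.
The set {Kai, Priya, Hana, Alex} has only 2 neighbours ({P2, P5}), so by Hall's theorem at most 6 of the 8 trucks can be matched.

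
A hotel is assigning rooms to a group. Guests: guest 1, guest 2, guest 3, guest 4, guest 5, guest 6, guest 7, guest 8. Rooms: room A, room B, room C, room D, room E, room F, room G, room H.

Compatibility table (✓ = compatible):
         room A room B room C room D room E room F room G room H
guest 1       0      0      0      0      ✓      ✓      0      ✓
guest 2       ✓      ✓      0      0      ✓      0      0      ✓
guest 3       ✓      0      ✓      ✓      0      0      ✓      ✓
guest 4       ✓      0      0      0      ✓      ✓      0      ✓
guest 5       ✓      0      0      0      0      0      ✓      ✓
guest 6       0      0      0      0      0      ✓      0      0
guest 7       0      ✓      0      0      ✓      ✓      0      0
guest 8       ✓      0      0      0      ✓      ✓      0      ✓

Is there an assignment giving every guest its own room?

The set {guest 1, guest 2, guest 4, guest 6, guest 7, guest 8} has only 5 neighbours ({room A, room B, room E, room F, room H}), so by Hall's theorem at most 7 of the 8 guests can be matched.
Hence no matching covers every guest.

No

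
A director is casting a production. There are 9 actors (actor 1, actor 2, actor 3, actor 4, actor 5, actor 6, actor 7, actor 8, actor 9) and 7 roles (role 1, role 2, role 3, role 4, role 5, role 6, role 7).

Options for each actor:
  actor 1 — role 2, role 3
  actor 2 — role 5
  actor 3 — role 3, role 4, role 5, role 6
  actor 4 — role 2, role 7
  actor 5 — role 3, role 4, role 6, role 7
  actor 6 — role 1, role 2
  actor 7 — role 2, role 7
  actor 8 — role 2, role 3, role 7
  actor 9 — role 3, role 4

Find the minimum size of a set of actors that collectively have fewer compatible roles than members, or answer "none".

4

Take S = {actor 1, actor 4, actor 7, actor 8}. Its neighbourhood is {role 2, role 3, role 7}, so |N(S)| = 3 < |S| = 4.
Every subset of size less than 4 has at least as many neighbours as members, so 4 is the minimum.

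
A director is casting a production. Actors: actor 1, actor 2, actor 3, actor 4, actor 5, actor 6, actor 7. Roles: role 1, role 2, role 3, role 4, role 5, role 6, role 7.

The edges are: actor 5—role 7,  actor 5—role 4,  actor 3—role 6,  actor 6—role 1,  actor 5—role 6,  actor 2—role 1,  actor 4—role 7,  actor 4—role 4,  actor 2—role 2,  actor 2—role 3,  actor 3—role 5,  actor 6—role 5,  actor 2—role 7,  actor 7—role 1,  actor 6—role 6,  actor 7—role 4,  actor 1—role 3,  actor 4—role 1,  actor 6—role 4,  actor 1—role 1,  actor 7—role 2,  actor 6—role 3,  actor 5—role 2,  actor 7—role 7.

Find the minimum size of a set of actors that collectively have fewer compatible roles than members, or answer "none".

A matching saturating every actor exists, for instance actor 1→role 3, actor 2→role 2, actor 3→role 6, actor 4→role 1, actor 5→role 4, actor 6→role 5, actor 7→role 7.
By Hall's marriage theorem, this means |N(S)| ≥ |S| for every subset S, so no violating subset exists.

none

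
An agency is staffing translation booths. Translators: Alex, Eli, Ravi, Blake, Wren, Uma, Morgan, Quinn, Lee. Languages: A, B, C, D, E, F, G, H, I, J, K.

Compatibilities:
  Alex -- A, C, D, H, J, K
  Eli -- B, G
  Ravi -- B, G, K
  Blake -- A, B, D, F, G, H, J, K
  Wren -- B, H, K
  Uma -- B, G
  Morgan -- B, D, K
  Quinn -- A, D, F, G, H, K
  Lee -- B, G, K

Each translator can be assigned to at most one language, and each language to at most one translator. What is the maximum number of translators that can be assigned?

One maximum matching: Alex→J, Eli→G, Ravi→K, Blake→F, Wren→H, Uma→B, Morgan→D, Quinn→A.
The set {Eli, Ravi, Uma, Lee} has only 3 neighbours ({B, G, K}), so by Hall's theorem at most 8 of the 9 translators can be matched.

8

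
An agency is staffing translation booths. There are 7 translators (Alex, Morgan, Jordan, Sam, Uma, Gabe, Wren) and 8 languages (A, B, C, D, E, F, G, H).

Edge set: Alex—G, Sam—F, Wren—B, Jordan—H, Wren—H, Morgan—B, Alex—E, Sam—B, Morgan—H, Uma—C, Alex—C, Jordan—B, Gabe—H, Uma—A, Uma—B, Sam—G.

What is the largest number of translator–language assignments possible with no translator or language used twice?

A valid assignment of size 5: Alex→E, Morgan→H, Jordan→B, Sam→F, Uma→C.
The set {Morgan, Jordan, Gabe, Wren} has only 2 neighbours ({B, H}), so by Hall's theorem at most 5 of the 7 translators can be matched.

5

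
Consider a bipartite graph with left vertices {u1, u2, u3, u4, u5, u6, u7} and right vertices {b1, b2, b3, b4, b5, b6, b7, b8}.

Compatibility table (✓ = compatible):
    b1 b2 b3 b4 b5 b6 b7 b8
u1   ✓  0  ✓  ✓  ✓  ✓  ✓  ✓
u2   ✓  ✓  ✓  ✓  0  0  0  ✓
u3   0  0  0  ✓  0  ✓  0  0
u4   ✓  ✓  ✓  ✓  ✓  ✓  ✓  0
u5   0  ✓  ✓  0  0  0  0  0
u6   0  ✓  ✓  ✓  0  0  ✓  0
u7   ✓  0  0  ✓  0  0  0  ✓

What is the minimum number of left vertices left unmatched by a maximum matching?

0

For example, pair u1–b7, u2–b1, u3–b6, u4–b5, u5–b2, u6–b3, u7–b8.
All 7 left vertices are matched, so no larger matching exists.
That matches 7 of the 7, leaving 0 unmatched; no matching can do better.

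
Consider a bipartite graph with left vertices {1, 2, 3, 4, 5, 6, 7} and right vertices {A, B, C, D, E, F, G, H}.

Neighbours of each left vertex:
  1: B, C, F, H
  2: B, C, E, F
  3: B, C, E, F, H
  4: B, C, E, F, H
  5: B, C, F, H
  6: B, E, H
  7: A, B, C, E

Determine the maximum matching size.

6

A valid assignment of size 6: 1–C, 2–E, 3–F, 4–H, 5–B, 7–A.
The set {1, 2, 3, 4, 5, 6} has only 5 neighbours ({B, C, E, F, H}), so by Hall's theorem at most 6 of the 7 left vertices can be matched.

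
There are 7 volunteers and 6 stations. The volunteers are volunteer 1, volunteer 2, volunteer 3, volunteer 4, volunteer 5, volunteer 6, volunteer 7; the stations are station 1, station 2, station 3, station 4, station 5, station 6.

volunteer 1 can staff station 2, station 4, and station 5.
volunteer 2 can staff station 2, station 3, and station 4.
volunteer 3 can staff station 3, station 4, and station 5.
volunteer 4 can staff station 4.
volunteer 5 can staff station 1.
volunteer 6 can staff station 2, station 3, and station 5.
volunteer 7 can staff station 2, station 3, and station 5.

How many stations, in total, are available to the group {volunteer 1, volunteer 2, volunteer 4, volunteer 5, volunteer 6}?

The union of neighbours of {volunteer 1, volunteer 2, volunteer 4, volunteer 5, volunteer 6} is {station 1, station 2, station 3, station 4, station 5}, which has 5 elements.
Since |N(S)| = 5 ≥ |S| = 5, Hall's condition holds for this subset.

5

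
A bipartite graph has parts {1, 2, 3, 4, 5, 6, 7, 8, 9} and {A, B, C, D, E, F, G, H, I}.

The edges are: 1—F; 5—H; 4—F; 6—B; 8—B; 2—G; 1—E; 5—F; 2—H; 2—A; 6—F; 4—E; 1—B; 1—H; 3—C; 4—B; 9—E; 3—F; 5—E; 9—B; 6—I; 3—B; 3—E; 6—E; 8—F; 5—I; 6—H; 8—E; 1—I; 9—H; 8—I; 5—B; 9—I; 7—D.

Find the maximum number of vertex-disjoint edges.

A valid assignment of size 8: 1-E, 2-G, 3-C, 4-F, 5-I, 6-H, 7-D, 8-B.
The set {1, 4, 5, 6, 8, 9} has only 5 neighbours ({B, E, F, H, I}), so by Hall's theorem at most 8 of the 9 left vertices can be matched.

8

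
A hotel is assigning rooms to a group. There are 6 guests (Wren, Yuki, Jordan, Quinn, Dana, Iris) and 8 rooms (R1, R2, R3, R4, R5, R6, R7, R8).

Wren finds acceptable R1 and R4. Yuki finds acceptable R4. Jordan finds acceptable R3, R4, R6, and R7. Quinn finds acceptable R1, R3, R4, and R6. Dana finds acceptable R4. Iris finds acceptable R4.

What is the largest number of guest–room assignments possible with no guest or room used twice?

A valid assignment of size 4: Wren→R1, Yuki→R4, Jordan→R7, Quinn→R6.
The set {Yuki, Dana, Iris} has only 1 neighbour ({R4}), so by Hall's theorem at most 4 of the 6 guests can be matched.

4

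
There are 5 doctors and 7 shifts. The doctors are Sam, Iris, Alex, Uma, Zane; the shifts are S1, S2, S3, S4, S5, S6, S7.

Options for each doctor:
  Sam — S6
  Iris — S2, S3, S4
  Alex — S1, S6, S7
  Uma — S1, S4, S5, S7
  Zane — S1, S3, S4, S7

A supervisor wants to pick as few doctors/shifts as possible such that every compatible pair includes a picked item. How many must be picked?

5

The 5 edges Sam–S6, Iris–S2, Alex–S1, Uma–S7, Zane–S4 form a matching, so any vertex cover needs at least 5 vertices (one per matched edge).
Conversely {Sam, Iris, Alex, Uma, Zane} meets every edge and has exactly 5 vertices, so 5 is optimal.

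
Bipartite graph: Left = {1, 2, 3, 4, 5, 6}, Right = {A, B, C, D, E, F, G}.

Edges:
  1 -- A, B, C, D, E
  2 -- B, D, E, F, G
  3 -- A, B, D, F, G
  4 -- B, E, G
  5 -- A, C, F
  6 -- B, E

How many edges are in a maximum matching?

For example, pair 1→D, 2→G, 3→A, 4→E, 5→F, 6→B.
All 6 left vertices are matched, so no larger matching exists.

6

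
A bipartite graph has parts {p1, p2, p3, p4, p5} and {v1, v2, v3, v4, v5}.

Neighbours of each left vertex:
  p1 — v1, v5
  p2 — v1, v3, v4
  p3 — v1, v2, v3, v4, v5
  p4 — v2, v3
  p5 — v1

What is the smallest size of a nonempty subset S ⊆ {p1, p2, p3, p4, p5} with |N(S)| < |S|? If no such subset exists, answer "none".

A matching saturating every left vertex exists, for instance p1→v5, p2→v4, p3→v3, p4→v2, p5→v1.
By Hall's marriage theorem, this means |N(S)| ≥ |S| for every subset S, so no violating subset exists.

none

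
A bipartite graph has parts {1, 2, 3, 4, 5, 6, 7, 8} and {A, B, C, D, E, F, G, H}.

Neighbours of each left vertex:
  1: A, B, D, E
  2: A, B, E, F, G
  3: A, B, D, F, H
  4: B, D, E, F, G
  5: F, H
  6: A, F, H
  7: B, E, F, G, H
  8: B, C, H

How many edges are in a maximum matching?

8

A valid assignment of size 8: 1→E, 2→A, 3→B, 4→D, 5→H, 6→F, 7→G, 8→C.
This saturates every left vertex, so 8 is the maximum.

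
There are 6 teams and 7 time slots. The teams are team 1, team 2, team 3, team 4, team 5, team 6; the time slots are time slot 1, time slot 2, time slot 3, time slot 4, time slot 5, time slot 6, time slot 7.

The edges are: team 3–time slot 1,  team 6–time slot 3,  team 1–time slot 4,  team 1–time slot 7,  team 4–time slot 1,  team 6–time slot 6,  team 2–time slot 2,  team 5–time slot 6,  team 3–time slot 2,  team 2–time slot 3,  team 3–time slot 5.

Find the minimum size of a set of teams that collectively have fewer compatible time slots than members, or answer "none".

none

A matching saturating every team exists, for instance team 1→time slot 4, team 2→time slot 2, team 3→time slot 5, team 4→time slot 1, team 5→time slot 6, team 6→time slot 3.
By Hall's marriage theorem, this means |N(S)| ≥ |S| for every subset S, so no violating subset exists.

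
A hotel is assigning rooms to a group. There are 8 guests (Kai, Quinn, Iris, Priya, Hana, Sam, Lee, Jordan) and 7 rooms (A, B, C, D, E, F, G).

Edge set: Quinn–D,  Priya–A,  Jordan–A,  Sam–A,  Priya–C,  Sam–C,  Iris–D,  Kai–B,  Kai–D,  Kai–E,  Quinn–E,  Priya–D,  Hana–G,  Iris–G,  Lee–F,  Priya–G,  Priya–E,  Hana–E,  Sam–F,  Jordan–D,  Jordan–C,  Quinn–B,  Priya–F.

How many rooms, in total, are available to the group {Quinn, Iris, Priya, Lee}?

7

The union of neighbours of {Quinn, Iris, Priya, Lee} is {A, B, C, D, E, F, G}, which has 7 elements.
Since |N(S)| = 7 ≥ |S| = 4, Hall's condition holds for this subset.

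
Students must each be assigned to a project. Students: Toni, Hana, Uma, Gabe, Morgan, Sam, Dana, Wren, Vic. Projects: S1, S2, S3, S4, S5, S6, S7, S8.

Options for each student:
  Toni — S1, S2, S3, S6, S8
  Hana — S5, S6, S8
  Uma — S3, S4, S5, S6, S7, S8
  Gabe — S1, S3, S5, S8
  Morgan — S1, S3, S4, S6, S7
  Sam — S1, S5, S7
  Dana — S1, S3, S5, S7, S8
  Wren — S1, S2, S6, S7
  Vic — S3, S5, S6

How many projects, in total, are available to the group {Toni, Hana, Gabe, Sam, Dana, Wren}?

The union of neighbours of {Toni, Hana, Gabe, Sam, Dana, Wren} is {S1, S2, S3, S5, S6, S7, S8}, which has 7 elements.
Since |N(S)| = 7 ≥ |S| = 6, Hall's condition holds for this subset.

7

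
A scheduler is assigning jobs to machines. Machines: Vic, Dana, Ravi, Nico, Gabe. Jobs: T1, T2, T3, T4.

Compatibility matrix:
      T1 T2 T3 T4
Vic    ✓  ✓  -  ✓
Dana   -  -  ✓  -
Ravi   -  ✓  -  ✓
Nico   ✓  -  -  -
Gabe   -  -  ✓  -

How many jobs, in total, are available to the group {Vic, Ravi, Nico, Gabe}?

4

The union of neighbours of {Vic, Ravi, Nico, Gabe} is {T1, T2, T3, T4}, which has 4 elements.
Since |N(S)| = 4 ≥ |S| = 4, Hall's condition holds for this subset.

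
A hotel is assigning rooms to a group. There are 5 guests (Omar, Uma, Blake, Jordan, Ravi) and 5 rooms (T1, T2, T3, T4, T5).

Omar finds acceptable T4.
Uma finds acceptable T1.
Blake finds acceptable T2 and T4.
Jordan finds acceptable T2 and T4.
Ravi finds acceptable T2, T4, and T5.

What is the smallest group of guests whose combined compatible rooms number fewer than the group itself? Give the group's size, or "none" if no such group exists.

3

Take S = {Omar, Blake, Jordan}. Its neighbourhood is {T2, T4}, so |N(S)| = 2 < |S| = 3.
Every subset of size less than 3 has at least as many neighbours as members, so 3 is the minimum.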